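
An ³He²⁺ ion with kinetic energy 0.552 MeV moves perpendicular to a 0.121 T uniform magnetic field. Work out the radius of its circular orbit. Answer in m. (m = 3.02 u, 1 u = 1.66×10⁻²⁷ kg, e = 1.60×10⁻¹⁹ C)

Convert the energy: K = 0.552 MeV = 8.83×10^-14 J.
v = √(2K/m) = √(2·8.83×10^-14/5.01×10^-27) = 5.94×10^6 m/s.
r = mv/(qB) = (5.01×10^-27)(5.94×10^6) / [(2×1.60×10^-19)(0.121)] = 0.769 m.

r ≈ 0.769 m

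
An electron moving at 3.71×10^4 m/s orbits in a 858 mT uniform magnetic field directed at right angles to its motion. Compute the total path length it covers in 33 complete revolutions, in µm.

r = mv/(qB) = 2.46×10^-7 m, so one revolution covers 2πr = 1.55×10^-6 m.
In 33 revolutions: L = 33·2πr = 5.10×10^-5 m.

L ≈ 51.0 µm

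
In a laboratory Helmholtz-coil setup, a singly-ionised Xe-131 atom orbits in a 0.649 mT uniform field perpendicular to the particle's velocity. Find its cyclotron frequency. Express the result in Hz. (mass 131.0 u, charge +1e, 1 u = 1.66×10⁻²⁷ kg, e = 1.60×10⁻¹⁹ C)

f ≈ 76.0 Hz

f = qB/(2πm) = (1×1.60×10^-19)(6.49×10^-4) / [2π(2.17×10^-25)] = 76.0 Hz.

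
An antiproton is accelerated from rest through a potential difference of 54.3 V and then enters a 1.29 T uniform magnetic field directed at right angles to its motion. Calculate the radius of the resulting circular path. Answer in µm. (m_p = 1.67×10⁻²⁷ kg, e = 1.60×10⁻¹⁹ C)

r ≈ 825 µm

The kinetic energy gained is K = qV = (1×1.60×10^-19)(54.3) = 8.69×10^-18 J.
v = √(2K/m) = 1.02×10^5 m/s.
r = mv/(qB) = (1.67×10^-27)(1.02×10^5) / [(1×1.60×10^-19)(1.29)] = 8.25×10^-4 m.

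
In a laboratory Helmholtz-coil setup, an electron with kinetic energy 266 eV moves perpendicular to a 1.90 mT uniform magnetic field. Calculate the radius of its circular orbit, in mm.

r ≈ 29.0 mm

Convert the energy: K = 266 eV = 4.26×10^-17 J.
v = √(2K/m) = √(2·4.26×10^-17/9.11×10^-31) = 9.67×10^6 m/s.
r = mv/(qB) = (9.11×10^-31)(9.67×10^6) / [(1×1.60×10^-19)(1.90×10^-3)] = 0.0290 m.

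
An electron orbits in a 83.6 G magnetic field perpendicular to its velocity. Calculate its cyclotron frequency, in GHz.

f ≈ 0.234 GHz

f = qB/(2πm) = (1×1.60×10^-19)(8.36×10^-3) / [2π(9.11×10^-31)] = 2.34×10^8 Hz.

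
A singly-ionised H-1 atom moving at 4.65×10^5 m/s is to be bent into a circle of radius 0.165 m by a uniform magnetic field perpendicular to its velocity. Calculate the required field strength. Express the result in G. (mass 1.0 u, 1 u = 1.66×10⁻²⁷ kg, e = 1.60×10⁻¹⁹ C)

qvB = mv²/r gives B = mv/(qr).
B = (1.66×10^-27)(4.65×10^5) / [(1×1.60×10^-19)(0.165)] = 0.0292 T.

B ≈ 292 G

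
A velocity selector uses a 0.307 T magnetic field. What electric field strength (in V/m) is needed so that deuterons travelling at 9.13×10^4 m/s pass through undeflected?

qE = qvB ⇒ E = vB = (9.13×10^4)(0.307) = 2.80×10^4 V/m.

E ≈ 2.80×10^4 V/m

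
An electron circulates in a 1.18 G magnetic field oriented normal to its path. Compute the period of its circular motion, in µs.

The cyclotron period is independent of speed: T = 2πm/(qB).
T = 2π(9.11×10^-31) / [(1×1.60×10^-19)(1.18×10^-4)] = 3.03×10^-7 s.

T ≈ 0.303 µs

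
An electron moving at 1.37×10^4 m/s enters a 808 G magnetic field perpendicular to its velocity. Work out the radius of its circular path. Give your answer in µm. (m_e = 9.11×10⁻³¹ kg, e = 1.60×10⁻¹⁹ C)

The magnetic force provides the centripetal force: qvB = mv²/r, so r = mv/(qB).
r = (9.11×10^-31 kg)(1.37×10^4 m/s) / [(1×1.60×10^-19 C)(0.0808 T)] = 9.65×10^-7 m.

r ≈ 0.965 µm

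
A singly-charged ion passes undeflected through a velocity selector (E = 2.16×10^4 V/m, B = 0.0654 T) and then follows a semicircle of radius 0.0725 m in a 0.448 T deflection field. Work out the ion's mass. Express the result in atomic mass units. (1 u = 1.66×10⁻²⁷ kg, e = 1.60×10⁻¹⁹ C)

v = E/B₁ = 3.30×10^5 m/s.
From r = mv/(qB₂), m = qB₂r/v = (1×1.60×10^-19)(0.448)(0.0725) / (3.30×10^5) = 1.57×10^-26 kg.
In atomic mass units: m = 1.57×10^-26 / 1.66×10^-27 = 9.48 u.

m ≈ 9.48 u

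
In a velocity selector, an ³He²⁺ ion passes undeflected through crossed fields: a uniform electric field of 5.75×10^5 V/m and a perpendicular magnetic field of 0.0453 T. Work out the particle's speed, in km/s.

For zero net force, qE = qvB, so v = E/B.
v = (5.75×10^5) / (0.0453) = 1.27×10^7 m/s.

v ≈ 12700 km/s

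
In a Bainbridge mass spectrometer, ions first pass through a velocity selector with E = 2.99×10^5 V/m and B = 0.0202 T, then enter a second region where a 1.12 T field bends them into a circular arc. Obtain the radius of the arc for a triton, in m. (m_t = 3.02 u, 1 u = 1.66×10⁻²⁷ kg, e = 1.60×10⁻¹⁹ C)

r ≈ 0.414 m

The selector passes v = E/B = 2.99×10^5/0.0202 = 1.48×10^7 m/s.
In the deflection region, r = mv/(qB₂) = (5.01×10^-27)(1.48×10^7) / [(1×1.60×10^-19)(1.12)] = 0.414 m.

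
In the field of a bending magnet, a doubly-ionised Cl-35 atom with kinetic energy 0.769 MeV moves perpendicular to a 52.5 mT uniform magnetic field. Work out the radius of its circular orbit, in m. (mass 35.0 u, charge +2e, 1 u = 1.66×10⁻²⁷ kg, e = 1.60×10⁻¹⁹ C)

Convert the energy: K = 0.769 MeV = 1.23×10^-13 J.
v = √(2K/m) = √(2·1.23×10^-13/5.81×10^-26) = 2.06×10^6 m/s.
r = mv/(qB) = (5.81×10^-26)(2.06×10^6) / [(2×1.60×10^-19)(0.0525)] = 7.12 m.

r ≈ 7.12 m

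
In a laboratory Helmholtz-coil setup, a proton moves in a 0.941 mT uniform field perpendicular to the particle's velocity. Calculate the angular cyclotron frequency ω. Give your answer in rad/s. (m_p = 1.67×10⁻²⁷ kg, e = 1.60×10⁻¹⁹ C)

ω ≈ 9.02×10^4 rad/s

ω = qB/m = (1×1.60×10^-19)(9.41×10^-4) / (1.67×10^-27) = 9.02×10^4 rad/s.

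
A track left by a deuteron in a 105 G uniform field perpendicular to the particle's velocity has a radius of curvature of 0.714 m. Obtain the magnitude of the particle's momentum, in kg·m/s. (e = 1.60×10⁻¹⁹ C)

Since qvB = mv²/r, the momentum p = mv = qBr.
p = (1×1.60×10^-19)(0.0105)(0.714) = 1.20×10^-21 kg·m/s.

p ≈ 1.20×10^-21 kg·m/s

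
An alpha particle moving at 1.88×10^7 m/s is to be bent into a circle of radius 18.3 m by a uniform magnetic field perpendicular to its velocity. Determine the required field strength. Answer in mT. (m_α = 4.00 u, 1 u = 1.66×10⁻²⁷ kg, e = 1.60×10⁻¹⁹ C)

qvB = mv²/r gives B = mv/(qr).
B = (6.64×10^-27)(1.88×10^7) / [(2×1.60×10^-19)(18.3)] = 0.0213 T.

B ≈ 21.3 mT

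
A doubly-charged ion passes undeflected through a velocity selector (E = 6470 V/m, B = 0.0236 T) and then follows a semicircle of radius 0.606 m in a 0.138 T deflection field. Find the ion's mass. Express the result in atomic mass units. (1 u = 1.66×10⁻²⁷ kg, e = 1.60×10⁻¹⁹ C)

v = E/B₁ = 2.74×10^5 m/s.
From r = mv/(qB₂), m = qB₂r/v = (2×1.60×10^-19)(0.138)(0.606) / (2.74×10^5) = 9.76×10^-26 kg.
In atomic mass units: m = 9.76×10^-26 / 1.66×10^-27 = 58.8 u.

m ≈ 58.8 u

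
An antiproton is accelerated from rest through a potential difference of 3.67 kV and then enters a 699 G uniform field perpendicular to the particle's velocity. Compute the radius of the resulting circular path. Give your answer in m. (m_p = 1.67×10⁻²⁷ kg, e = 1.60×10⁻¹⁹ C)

r ≈ 0.125 m

The kinetic energy gained is K = qV = (1×1.60×10^-19)(3670) = 5.87×10^-16 J.
v = √(2K/m) = 8.39×10^5 m/s.
r = mv/(qB) = (1.67×10^-27)(8.39×10^5) / [(1×1.60×10^-19)(0.0699)] = 0.125 m.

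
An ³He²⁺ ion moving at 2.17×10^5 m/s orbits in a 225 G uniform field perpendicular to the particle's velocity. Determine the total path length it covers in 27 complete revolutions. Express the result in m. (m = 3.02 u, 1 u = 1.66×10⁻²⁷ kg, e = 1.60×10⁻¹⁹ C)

r = mv/(qB) = 0.151 m, so one revolution covers 2πr = 0.949 m.
In 27 revolutions: L = 27·2πr = 25.6 m.

L ≈ 25.6 m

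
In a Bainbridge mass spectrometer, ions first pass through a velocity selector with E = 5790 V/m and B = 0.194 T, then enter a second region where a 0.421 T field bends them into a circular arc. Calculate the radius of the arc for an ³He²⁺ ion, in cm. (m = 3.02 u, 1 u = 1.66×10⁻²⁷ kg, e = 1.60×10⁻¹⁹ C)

r ≈ 0.111 cm

The selector passes v = E/B = 5790/0.194 = 2.98×10^4 m/s.
In the deflection region, r = mv/(qB₂) = (5.01×10^-27)(2.98×10^4) / [(2×1.60×10^-19)(0.421)] = 1.11×10^-3 m.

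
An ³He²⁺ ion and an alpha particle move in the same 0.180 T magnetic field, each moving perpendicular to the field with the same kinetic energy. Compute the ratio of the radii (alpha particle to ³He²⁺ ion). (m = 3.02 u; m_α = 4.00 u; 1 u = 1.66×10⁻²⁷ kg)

r = √(2mK)/(qB) ⇒ at equal K, r ∝ √m/q.
r_{alpha particle}/r_{³He²⁺ ion} = 1.15.

ratio ≈ 1.15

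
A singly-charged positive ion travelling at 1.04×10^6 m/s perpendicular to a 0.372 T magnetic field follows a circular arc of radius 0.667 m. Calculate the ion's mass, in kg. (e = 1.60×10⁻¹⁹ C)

m ≈ 3.82×10^-26 kg

qvB = mv²/r ⇒ m = qBr/v.
m = (1×1.60×10^-19)(0.372)(0.667) / (1.04×10^6) = 3.82×10^-26 kg.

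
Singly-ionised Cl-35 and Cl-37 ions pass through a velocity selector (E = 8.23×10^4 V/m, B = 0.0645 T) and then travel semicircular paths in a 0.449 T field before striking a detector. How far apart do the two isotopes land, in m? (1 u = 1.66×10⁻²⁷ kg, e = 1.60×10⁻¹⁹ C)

Δd ≈ 0.118 m

Both emerge at v = E/B₁ = 1.28×10^6 m/s.
r = mv/(qB₂), so r₁ = 1.0319 m and r₂ = 1.0909 m, giving Δr = 0.0590 m.
After a semicircle each ion lands a diameter 2r from the entry slit, so the separation is 2Δr = 0.118 m.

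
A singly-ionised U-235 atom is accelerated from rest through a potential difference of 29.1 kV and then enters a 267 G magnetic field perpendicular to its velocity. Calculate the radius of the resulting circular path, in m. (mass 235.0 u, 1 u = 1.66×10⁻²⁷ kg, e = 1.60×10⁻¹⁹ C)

r ≈ 14.1 m

The kinetic energy gained is K = qV = (1×1.60×10^-19)(2.91×10^4) = 4.66×10^-15 J.
v = √(2K/m) = 1.55×10^5 m/s.
r = mv/(qB) = (3.90×10^-25)(1.55×10^5) / [(1×1.60×10^-19)(0.0267)] = 14.1 m.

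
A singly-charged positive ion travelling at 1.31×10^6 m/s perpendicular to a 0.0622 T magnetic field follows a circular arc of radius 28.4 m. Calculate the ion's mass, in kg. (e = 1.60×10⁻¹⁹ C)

qvB = mv²/r ⇒ m = qBr/v.
m = (1×1.60×10^-19)(0.0622)(28.4) / (1.31×10^6) = 2.16×10^-25 kg.

m ≈ 2.16×10^-25 kg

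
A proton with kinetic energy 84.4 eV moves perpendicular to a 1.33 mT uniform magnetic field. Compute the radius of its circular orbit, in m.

Convert the energy: K = 84.4 eV = 1.35×10^-17 J.
v = √(2K/m) = √(2·1.35×10^-17/1.67×10^-27) = 1.27×10^5 m/s.
r = mv/(qB) = (1.67×10^-27)(1.27×10^5) / [(1×1.60×10^-19)(1.33×10^-3)] = 0.998 m.

r ≈ 0.998 m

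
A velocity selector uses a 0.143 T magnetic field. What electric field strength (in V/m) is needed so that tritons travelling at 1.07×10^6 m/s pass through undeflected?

E ≈ 1.53×10^5 V/m

qE = qvB ⇒ E = vB = (1.07×10^6)(0.143) = 1.53×10^5 V/m.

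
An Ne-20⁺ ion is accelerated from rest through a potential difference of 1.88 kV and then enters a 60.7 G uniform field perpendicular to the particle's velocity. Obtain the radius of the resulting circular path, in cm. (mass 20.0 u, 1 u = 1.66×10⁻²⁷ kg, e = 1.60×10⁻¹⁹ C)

The kinetic energy gained is K = qV = (1×1.60×10^-19)(1880) = 3.01×10^-16 J.
v = √(2K/m) = 1.35×10^5 m/s.
r = mv/(qB) = (3.32×10^-26)(1.35×10^5) / [(1×1.60×10^-19)(6.07×10^-3)] = 4.60 m.

r ≈ 460 cm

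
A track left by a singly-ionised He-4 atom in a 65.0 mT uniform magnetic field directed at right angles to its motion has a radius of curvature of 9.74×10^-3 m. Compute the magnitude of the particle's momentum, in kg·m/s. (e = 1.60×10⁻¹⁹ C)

Since qvB = mv²/r, the momentum p = mv = qBr.
p = (1×1.60×10^-19)(0.0650)(9.74×10^-3) = 1.01×10^-22 kg·m/s.

p ≈ 1.01×10^-22 kg·m/s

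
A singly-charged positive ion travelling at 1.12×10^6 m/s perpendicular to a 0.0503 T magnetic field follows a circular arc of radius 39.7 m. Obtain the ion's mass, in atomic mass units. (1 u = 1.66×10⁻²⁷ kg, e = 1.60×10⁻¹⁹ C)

qvB = mv²/r ⇒ m = qBr/v.
m = (1×1.60×10^-19)(0.0503)(39.7) / (1.12×10^6) = 2.85×10^-25 kg = 172 u.

m ≈ 172 u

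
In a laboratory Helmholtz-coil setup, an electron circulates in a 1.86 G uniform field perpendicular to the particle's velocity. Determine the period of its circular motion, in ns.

T ≈ 192 ns

The cyclotron period is independent of speed: T = 2πm/(qB).
T = 2π(9.11×10^-31) / [(1×1.60×10^-19)(1.86×10^-4)] = 1.92×10^-7 s.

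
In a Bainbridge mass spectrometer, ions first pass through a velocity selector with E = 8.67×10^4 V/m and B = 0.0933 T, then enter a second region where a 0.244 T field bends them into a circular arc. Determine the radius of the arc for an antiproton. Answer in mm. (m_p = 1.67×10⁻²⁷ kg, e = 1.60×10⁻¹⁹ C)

The selector passes v = E/B = 8.67×10^4/0.0933 = 9.29×10^5 m/s.
In the deflection region, r = mv/(qB₂) = (1.67×10^-27)(9.29×10^5) / [(1×1.60×10^-19)(0.244)] = 0.0398 m.

r ≈ 39.8 mm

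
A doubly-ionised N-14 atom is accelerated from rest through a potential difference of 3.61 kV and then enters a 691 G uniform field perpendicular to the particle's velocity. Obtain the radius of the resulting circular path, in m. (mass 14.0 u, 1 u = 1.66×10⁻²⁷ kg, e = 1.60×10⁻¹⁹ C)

r ≈ 0.331 m

The kinetic energy gained is K = qV = (2×1.60×10^-19)(3610) = 1.16×10^-15 J.
v = √(2K/m) = 3.15×10^5 m/s.
r = mv/(qB) = (2.32×10^-26)(3.15×10^5) / [(2×1.60×10^-19)(0.0691)] = 0.331 m.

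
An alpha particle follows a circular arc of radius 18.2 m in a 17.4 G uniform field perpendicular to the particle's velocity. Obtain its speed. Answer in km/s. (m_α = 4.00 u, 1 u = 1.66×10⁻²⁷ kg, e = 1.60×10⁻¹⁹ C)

From qvB = mv²/r, v = qBr/m.
v = (2×1.60×10^-19)(1.74×10^-3)(18.2) / (6.64×10^-27) = 1.53×10^6 m/s.

v ≈ 1530 km/s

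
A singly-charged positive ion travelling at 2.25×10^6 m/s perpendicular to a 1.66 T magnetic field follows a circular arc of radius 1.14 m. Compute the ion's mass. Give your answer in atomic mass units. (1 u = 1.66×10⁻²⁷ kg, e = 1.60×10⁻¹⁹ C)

m ≈ 81.1 u

qvB = mv²/r ⇒ m = qBr/v.
m = (1×1.60×10^-19)(1.66)(1.14) / (2.25×10^6) = 1.35×10^-25 kg = 81.1 u.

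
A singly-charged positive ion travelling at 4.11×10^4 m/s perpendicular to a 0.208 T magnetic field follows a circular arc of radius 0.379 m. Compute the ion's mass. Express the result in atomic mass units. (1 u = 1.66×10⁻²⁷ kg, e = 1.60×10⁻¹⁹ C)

qvB = mv²/r ⇒ m = qBr/v.
m = (1×1.60×10^-19)(0.208)(0.379) / (4.11×10^4) = 3.07×10^-25 kg = 185 u.

m ≈ 185 u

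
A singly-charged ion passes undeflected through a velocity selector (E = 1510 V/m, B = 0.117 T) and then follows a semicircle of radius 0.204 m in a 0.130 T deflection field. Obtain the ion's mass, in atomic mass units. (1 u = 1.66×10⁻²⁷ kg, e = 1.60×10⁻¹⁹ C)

v = E/B₁ = 1.29×10^4 m/s.
From r = mv/(qB₂), m = qB₂r/v = (1×1.60×10^-19)(0.130)(0.204) / (1.29×10^4) = 3.29×10^-25 kg.
In atomic mass units: m = 3.29×10^-25 / 1.66×10^-27 = 198 u.

m ≈ 198 u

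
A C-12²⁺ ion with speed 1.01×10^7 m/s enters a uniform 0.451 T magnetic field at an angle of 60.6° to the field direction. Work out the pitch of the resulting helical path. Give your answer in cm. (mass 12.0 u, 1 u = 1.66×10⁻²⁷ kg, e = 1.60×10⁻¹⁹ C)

pitch ≈ 430 cm

The velocity component along B is v∥ = v cos60.6° = 4.96×10^6 m/s.
The cyclotron period T = 2πm/(qB) = 8.67×10^-7 s is set by m, q, B alone.
Pitch = v∥·T = (4.96×10^6)(8.67×10^-7) = 4.30 m.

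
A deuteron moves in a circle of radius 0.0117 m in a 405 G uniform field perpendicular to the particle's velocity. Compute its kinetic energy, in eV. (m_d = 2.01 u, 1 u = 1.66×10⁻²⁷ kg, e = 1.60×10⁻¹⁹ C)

v = qBr/m = (1×1.60×10^-19)(0.0405)(0.0117) / (3.34×10^-27) = 2.27×10^4 m/s.
K = ½mv² = 0.5·(3.34×10^-27)·(2.27×10^4)² = 8.61×10^-19 J = 5.38 eV.

K ≈ 5.38 eV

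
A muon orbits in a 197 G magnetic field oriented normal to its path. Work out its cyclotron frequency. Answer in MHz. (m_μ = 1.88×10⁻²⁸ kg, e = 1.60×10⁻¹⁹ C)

f = qB/(2πm) = (1×1.60×10^-19)(0.0197) / [2π(1.88×10^-28)] = 2.67×10^6 Hz.

f ≈ 2.67 MHz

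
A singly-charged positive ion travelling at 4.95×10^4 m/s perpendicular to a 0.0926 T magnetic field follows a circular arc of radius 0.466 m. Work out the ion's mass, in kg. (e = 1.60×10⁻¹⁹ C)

qvB = mv²/r ⇒ m = qBr/v.
m = (1×1.60×10^-19)(0.0926)(0.466) / (4.95×10^4) = 1.39×10^-25 kg.

m ≈ 1.39×10^-25 kg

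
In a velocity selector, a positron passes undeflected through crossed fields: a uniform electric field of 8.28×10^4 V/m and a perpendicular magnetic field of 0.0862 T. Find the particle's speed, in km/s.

For zero net force, qE = qvB, so v = E/B.
v = (8.28×10^4) / (0.0862) = 9.61×10^5 m/s.

v ≈ 961 km/s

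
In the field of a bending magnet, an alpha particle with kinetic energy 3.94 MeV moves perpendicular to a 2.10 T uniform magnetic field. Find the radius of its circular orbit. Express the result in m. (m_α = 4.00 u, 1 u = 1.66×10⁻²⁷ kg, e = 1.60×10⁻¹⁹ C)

Convert the energy: K = 3.94 MeV = 6.30×10^-13 J.
v = √(2K/m) = √(2·6.30×10^-13/6.64×10^-27) = 1.38×10^7 m/s.
r = mv/(qB) = (6.64×10^-27)(1.38×10^7) / [(2×1.60×10^-19)(2.10)] = 0.136 m.

r ≈ 0.136 m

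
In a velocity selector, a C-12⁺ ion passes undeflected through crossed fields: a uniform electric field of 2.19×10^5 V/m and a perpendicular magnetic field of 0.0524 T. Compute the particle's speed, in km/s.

v ≈ 4180 km/s

For zero net force, qE = qvB, so v = E/B.
v = (2.19×10^5) / (0.0524) = 4.18×10^6 m/s.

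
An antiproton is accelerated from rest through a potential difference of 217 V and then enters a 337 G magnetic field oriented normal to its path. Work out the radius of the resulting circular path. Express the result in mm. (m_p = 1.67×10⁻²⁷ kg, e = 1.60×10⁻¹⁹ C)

r ≈ 63.2 mm

The kinetic energy gained is K = qV = (1×1.60×10^-19)(217) = 3.47×10^-17 J.
v = √(2K/m) = 2.04×10^5 m/s.
r = mv/(qB) = (1.67×10^-27)(2.04×10^5) / [(1×1.60×10^-19)(0.0337)] = 0.0632 m.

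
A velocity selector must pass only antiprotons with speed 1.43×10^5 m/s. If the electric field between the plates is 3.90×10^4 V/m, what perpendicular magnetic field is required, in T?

qE = qvB ⇒ B = E/v = (3.90×10^4) / (1.43×10^5) = 0.273 T.

B ≈ 0.273 T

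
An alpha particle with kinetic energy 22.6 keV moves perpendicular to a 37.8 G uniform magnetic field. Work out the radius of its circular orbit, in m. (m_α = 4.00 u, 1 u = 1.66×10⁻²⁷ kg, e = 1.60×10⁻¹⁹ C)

Convert the energy: K = 22.6 keV = 3.62×10^-15 J.
v = √(2K/m) = √(2·3.62×10^-15/6.64×10^-27) = 1.04×10^6 m/s.
r = mv/(qB) = (6.64×10^-27)(1.04×10^6) / [(2×1.60×10^-19)(3.78×10^-3)] = 5.73 m.

r ≈ 5.73 m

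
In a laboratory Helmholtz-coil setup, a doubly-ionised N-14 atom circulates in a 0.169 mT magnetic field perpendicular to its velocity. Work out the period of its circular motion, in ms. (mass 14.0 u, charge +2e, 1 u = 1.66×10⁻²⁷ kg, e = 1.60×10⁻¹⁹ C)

The cyclotron period is independent of speed: T = 2πm/(qB).
T = 2π(2.32×10^-26) / [(2×1.60×10^-19)(1.69×10^-4)] = 2.70×10^-3 s.

T ≈ 2.70 ms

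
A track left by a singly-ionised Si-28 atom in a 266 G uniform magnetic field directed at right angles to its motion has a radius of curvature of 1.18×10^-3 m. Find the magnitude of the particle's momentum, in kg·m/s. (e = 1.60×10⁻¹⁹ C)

p ≈ 5.02×10^-24 kg·m/s

Since qvB = mv²/r, the momentum p = mv = qBr.
p = (1×1.60×10^-19)(0.0266)(1.18×10^-3) = 5.02×10^-24 kg·m/s.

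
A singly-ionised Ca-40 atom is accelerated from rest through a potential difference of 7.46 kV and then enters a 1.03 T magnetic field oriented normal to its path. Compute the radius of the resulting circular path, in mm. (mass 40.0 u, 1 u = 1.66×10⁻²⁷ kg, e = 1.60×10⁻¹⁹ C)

r ≈ 76.4 mm

The kinetic energy gained is K = qV = (1×1.60×10^-19)(7460) = 1.19×10^-15 J.
v = √(2K/m) = 1.90×10^5 m/s.
r = mv/(qB) = (6.64×10^-26)(1.90×10^5) / [(1×1.60×10^-19)(1.03)] = 0.0764 m.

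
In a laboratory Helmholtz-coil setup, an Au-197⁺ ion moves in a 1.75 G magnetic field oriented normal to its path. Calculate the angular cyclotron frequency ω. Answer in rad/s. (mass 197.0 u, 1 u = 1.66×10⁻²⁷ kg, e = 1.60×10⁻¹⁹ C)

ω = qB/m = (1×1.60×10^-19)(1.75×10^-4) / (3.27×10^-25) = 85.6 rad/s.

ω ≈ 85.6 rad/s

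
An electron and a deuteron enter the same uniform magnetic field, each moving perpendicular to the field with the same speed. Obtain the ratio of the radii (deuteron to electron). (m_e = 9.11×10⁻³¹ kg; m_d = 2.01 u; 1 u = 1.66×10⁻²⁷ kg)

r = mv/(qB) ⇒ at equal v, r ∝ m/q.
r_{deuteron}/r_{electron} = 3660.

ratio ≈ 3660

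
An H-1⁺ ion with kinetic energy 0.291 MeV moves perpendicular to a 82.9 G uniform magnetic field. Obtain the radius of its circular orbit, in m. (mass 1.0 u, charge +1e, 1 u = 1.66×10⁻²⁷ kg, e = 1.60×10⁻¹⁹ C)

Convert the energy: K = 0.291 MeV = 4.66×10^-14 J.
v = √(2K/m) = √(2·4.66×10^-14/1.66×10^-27) = 7.49×10^6 m/s.
r = mv/(qB) = (1.66×10^-27)(7.49×10^6) / [(1×1.60×10^-19)(8.29×10^-3)] = 9.37 m.

r ≈ 9.37 m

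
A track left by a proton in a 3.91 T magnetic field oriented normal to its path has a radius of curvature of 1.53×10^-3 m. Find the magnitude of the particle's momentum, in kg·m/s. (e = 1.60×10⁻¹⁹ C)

Since qvB = mv²/r, the momentum p = mv = qBr.
p = (1×1.60×10^-19)(3.91)(1.53×10^-3) = 9.57×10^-22 kg·m/s.

p ≈ 9.57×10^-22 kg·m/s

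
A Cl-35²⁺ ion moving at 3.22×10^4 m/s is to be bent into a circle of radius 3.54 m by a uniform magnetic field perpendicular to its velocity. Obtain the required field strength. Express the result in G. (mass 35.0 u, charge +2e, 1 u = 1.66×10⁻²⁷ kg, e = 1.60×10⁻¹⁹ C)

B ≈ 16.5 G

qvB = mv²/r gives B = mv/(qr).
B = (5.81×10^-26)(3.22×10^4) / [(2×1.60×10^-19)(3.54)] = 1.65×10^-3 T.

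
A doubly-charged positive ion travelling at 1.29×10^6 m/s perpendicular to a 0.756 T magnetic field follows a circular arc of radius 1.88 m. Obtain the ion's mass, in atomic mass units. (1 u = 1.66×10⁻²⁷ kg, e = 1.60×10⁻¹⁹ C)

m ≈ 212 u

qvB = mv²/r ⇒ m = qBr/v.
m = (2×1.60×10^-19)(0.756)(1.88) / (1.29×10^6) = 3.53×10^-25 kg = 212 u.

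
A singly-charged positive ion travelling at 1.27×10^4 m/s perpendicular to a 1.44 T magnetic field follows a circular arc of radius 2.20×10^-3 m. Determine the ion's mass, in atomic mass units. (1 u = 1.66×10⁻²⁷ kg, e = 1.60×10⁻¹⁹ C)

qvB = mv²/r ⇒ m = qBr/v.
m = (1×1.60×10^-19)(1.44)(2.20×10^-3) / (1.27×10^4) = 3.99×10^-26 kg = 24.0 u.

m ≈ 24.0 u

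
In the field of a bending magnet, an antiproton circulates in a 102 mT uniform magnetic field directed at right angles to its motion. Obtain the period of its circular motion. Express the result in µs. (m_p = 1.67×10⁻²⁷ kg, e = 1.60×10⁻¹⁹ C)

T ≈ 0.643 µs

The cyclotron period is independent of speed: T = 2πm/(qB).
T = 2π(1.67×10^-27) / [(1×1.60×10^-19)(0.102)] = 6.43×10^-7 s.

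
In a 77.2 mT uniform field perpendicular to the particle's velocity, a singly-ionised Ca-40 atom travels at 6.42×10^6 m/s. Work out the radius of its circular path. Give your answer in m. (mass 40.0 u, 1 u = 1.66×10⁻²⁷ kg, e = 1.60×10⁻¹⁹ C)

The magnetic force provides the centripetal force: qvB = mv²/r, so r = mv/(qB).
r = (6.64×10^-26 kg)(6.42×10^6 m/s) / [(1×1.60×10^-19 C)(0.0772 T)] = 34.5 m.

r ≈ 34.5 m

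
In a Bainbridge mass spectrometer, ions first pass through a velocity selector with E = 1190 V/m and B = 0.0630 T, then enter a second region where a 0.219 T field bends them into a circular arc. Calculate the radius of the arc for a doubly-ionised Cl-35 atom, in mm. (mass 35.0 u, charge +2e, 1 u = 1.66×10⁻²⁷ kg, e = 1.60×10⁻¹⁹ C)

r ≈ 15.7 mm

The selector passes v = E/B = 1190/0.0630 = 1.89×10^4 m/s.
In the deflection region, r = mv/(qB₂) = (5.81×10^-26)(1.89×10^4) / [(2×1.60×10^-19)(0.219)] = 0.0157 m.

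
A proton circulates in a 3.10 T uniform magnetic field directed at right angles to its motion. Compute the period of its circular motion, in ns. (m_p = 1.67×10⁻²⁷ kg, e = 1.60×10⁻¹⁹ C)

T ≈ 21.2 ns

The cyclotron period is independent of speed: T = 2πm/(qB).
T = 2π(1.67×10^-27) / [(1×1.60×10^-19)(3.10)] = 2.12×10^-8 s.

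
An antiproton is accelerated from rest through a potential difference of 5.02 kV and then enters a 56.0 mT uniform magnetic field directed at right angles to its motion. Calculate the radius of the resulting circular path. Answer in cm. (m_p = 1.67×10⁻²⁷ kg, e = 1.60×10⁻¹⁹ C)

The kinetic energy gained is K = qV = (1×1.60×10^-19)(5020) = 8.03×10^-16 J.
v = √(2K/m) = 9.81×10^5 m/s.
r = mv/(qB) = (1.67×10^-27)(9.81×10^5) / [(1×1.60×10^-19)(0.0560)] = 0.183 m.

r ≈ 18.3 cm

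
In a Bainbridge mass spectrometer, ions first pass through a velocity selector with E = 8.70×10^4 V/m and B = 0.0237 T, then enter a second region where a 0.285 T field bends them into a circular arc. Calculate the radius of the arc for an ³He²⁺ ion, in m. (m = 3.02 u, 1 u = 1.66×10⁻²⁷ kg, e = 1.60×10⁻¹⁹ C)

r ≈ 0.202 m

The selector passes v = E/B = 8.70×10^4/0.0237 = 3.67×10^6 m/s.
In the deflection region, r = mv/(qB₂) = (5.01×10^-27)(3.67×10^6) / [(2×1.60×10^-19)(0.285)] = 0.202 m.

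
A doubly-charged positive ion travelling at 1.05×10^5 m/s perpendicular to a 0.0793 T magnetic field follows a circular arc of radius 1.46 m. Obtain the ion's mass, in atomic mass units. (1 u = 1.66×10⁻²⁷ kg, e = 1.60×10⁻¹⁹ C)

m ≈ 213 u

qvB = mv²/r ⇒ m = qBr/v.
m = (2×1.60×10^-19)(0.0793)(1.46) / (1.05×10^5) = 3.53×10^-25 kg = 213 u.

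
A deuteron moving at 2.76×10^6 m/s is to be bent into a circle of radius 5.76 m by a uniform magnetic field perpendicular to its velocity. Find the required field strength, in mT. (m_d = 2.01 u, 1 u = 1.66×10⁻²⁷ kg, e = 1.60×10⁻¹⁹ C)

qvB = mv²/r gives B = mv/(qr).
B = (3.34×10^-27)(2.76×10^6) / [(1×1.60×10^-19)(5.76)] = 9.99×10^-3 T.

B ≈ 9.99 mT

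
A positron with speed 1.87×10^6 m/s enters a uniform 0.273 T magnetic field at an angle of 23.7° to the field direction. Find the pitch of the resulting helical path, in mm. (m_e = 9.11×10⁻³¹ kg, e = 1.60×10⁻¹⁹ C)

pitch ≈ 0.224 mm

The velocity component along B is v∥ = v cos23.7° = 1.71×10^6 m/s.
The cyclotron period T = 2πm/(qB) = 1.31×10^-10 s is set by m, q, B alone.
Pitch = v∥·T = (1.71×10^6)(1.31×10^-10) = 2.24×10^-4 m.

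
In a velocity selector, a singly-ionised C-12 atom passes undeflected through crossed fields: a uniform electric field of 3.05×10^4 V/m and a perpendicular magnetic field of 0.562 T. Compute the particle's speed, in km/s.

For zero net force, qE = qvB, so v = E/B.
v = (3.05×10^4) / (0.562) = 5.43×10^4 m/s.

v ≈ 54.3 km/s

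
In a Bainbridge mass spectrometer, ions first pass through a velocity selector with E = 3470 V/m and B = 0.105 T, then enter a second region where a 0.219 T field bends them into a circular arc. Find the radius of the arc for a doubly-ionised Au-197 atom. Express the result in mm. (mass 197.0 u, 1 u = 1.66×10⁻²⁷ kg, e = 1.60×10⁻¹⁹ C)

r ≈ 154 mm

The selector passes v = E/B = 3470/0.105 = 3.30×10^4 m/s.
In the deflection region, r = mv/(qB₂) = (3.27×10^-25)(3.30×10^4) / [(2×1.60×10^-19)(0.219)] = 0.154 m.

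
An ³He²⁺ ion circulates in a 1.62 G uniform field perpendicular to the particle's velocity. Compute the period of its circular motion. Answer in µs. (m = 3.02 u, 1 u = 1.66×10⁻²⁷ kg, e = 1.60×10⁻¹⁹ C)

The cyclotron period is independent of speed: T = 2πm/(qB).
T = 2π(5.01×10^-27) / [(2×1.60×10^-19)(1.62×10^-4)] = 6.08×10^-4 s.

T ≈ 608 µs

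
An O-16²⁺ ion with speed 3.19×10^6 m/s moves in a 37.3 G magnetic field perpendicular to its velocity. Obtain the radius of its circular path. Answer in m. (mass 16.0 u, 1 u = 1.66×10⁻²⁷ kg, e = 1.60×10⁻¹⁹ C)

The magnetic force provides the centripetal force: qvB = mv²/r, so r = mv/(qB).
r = (2.66×10^-26 kg)(3.19×10^6 m/s) / [(2×1.60×10^-19 C)(3.73×10^-3 T)] = 71.0 m.

r ≈ 71.0 m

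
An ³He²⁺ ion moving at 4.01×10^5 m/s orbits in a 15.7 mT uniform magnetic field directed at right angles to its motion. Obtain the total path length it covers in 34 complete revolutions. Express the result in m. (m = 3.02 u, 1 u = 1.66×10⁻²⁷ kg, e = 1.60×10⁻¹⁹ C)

L ≈ 85.5 m

r = mv/(qB) = 0.400 m, so one revolution covers 2πr = 2.51 m.
In 34 revolutions: L = 34·2πr = 85.5 m.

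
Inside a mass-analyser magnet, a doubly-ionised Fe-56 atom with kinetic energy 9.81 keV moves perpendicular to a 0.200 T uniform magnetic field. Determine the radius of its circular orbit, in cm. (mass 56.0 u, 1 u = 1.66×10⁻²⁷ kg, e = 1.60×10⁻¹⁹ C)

Convert the energy: K = 9.81 keV = 1.57×10^-15 J.
v = √(2K/m) = √(2·1.57×10^-15/9.30×10^-26) = 1.84×10^5 m/s.
r = mv/(qB) = (9.30×10^-26)(1.84×10^5) / [(2×1.60×10^-19)(0.200)] = 0.267 m.

r ≈ 26.7 cm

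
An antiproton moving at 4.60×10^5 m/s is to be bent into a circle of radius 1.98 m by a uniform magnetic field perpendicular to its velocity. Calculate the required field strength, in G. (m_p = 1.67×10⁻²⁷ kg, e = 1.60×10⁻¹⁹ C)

B ≈ 24.2 G

qvB = mv²/r gives B = mv/(qr).
B = (1.67×10^-27)(4.60×10^5) / [(1×1.60×10^-19)(1.98)] = 2.42×10^-3 T.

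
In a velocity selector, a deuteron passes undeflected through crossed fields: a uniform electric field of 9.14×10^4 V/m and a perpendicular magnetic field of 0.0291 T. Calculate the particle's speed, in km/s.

v ≈ 3140 km/s

For zero net force, qE = qvB, so v = E/B.
v = (9.14×10^4) / (0.0291) = 3.14×10^6 m/s.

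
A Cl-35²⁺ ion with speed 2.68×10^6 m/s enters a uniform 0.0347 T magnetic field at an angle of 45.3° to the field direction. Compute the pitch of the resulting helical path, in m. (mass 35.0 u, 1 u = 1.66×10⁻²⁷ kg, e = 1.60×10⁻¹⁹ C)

pitch ≈ 62.0 m

The velocity component along B is v∥ = v cos45.3° = 1.89×10^6 m/s.
The cyclotron period T = 2πm/(qB) = 3.29×10^-5 s is set by m, q, B alone.
Pitch = v∥·T = (1.89×10^6)(3.29×10^-5) = 62.0 m.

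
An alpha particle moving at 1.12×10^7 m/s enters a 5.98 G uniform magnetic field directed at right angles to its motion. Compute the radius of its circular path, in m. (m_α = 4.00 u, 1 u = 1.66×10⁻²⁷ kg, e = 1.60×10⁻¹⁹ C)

The magnetic force provides the centripetal force: qvB = mv²/r, so r = mv/(qB).
r = (6.64×10^-27 kg)(1.12×10^7 m/s) / [(2×1.60×10^-19 C)(5.98×10^-4 T)] = 389 m.

r ≈ 389 m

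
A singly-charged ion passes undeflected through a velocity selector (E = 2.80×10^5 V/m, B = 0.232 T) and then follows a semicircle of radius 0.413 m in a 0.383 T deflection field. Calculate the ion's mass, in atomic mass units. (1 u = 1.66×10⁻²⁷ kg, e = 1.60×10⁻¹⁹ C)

v = E/B₁ = 1.21×10^6 m/s.
From r = mv/(qB₂), m = qB₂r/v = (1×1.60×10^-19)(0.383)(0.413) / (1.21×10^6) = 2.10×10^-26 kg.
In atomic mass units: m = 2.10×10^-26 / 1.66×10^-27 = 12.6 u.

m ≈ 12.6 u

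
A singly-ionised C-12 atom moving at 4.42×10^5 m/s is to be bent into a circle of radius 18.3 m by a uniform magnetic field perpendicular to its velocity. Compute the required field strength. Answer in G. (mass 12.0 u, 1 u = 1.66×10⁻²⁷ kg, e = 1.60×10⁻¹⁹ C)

B ≈ 30.1 G

qvB = mv²/r gives B = mv/(qr).
B = (1.99×10^-26)(4.42×10^5) / [(1×1.60×10^-19)(18.3)] = 3.01×10^-3 T.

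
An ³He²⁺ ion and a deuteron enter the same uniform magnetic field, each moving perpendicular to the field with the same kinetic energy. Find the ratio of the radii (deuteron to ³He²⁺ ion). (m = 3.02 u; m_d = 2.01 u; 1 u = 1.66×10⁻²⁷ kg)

r = √(2mK)/(qB) ⇒ at equal K, r ∝ √m/q.
r_{deuteron}/r_{³He²⁺ ion} = 1.63.

ratio ≈ 1.63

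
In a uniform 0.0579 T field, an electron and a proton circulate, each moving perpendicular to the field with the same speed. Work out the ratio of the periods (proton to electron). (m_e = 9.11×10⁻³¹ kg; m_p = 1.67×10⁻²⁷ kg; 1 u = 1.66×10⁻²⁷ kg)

T = 2πm/(qB) is independent of speed, so T₂/T₁ = (m₂/q₂)/(m₁/q₁).
T_{proton}/T_{electron} = (1.67×10^-27/1e) / (9.11×10^-31/1e) = 1830.

ratio ≈ 1830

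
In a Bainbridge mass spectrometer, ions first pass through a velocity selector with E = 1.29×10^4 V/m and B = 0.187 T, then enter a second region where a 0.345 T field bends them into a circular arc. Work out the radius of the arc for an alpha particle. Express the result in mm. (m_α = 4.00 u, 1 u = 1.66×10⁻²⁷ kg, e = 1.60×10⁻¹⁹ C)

r ≈ 4.15 mm

The selector passes v = E/B = 1.29×10^4/0.187 = 6.90×10^4 m/s.
In the deflection region, r = mv/(qB₂) = (6.64×10^-27)(6.90×10^4) / [(2×1.60×10^-19)(0.345)] = 4.15×10^-3 m.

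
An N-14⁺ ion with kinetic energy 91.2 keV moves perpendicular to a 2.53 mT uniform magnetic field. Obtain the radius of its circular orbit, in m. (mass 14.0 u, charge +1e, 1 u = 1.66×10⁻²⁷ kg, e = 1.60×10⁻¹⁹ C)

Convert the energy: K = 91.2 keV = 1.46×10^-14 J.
v = √(2K/m) = √(2·1.46×10^-14/2.32×10^-26) = 1.12×10^6 m/s.
r = mv/(qB) = (2.32×10^-26)(1.12×10^6) / [(1×1.60×10^-19)(2.53×10^-3)] = 64.3 m.

r ≈ 64.3 m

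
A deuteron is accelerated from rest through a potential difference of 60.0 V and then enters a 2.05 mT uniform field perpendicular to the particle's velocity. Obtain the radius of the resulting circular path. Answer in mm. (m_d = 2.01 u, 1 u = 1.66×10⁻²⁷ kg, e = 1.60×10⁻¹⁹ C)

r ≈ 772 mm

The kinetic energy gained is K = qV = (1×1.60×10^-19)(60.0) = 9.60×10^-18 J.
v = √(2K/m) = 7.59×10^4 m/s.
r = mv/(qB) = (3.34×10^-27)(7.59×10^4) / [(1×1.60×10^-19)(2.05×10^-3)] = 0.772 m.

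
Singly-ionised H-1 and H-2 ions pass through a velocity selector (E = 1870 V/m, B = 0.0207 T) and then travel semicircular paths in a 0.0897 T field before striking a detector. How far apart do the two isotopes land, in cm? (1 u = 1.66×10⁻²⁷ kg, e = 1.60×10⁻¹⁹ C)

Both emerge at v = E/B₁ = 9.03×10^4 m/s.
r = mv/(qB₂), so r₁ = 0.0104 m and r₂ = 0.0209 m, giving Δr = 0.0104 m.
After a semicircle each ion lands a diameter 2r from the entry slit, so the separation is 2Δr = 0.0209 m.

Δd ≈ 2.09 cm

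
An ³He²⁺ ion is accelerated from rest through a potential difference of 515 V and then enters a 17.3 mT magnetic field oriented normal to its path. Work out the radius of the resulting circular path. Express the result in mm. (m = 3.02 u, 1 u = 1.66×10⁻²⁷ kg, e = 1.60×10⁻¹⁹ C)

r ≈ 232 mm

The kinetic energy gained is K = qV = (2×1.60×10^-19)(515) = 1.65×10^-16 J.
v = √(2K/m) = 2.56×10^5 m/s.
r = mv/(qB) = (5.01×10^-27)(2.56×10^5) / [(2×1.60×10^-19)(0.0173)] = 0.232 m.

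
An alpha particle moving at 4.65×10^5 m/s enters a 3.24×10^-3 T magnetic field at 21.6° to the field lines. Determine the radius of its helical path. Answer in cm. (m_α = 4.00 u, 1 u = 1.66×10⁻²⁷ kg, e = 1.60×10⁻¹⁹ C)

Only the perpendicular component v⊥ = v sin21.6° = 1.71×10^5 m/s is bent by the field.
r = m v⊥ /(qB) = (6.64×10^-27)(1.71×10^5) / [(2×1.60×10^-19)(3.24×10^-3)] = 1.10 m.

r ≈ 110 cm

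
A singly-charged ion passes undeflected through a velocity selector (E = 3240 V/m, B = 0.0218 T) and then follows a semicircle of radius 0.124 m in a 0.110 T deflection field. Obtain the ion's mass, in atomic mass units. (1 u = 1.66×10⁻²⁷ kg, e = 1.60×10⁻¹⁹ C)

m ≈ 8.85 u

v = E/B₁ = 1.49×10^5 m/s.
From r = mv/(qB₂), m = qB₂r/v = (1×1.60×10^-19)(0.110)(0.124) / (1.49×10^5) = 1.47×10^-26 kg.
In atomic mass units: m = 1.47×10^-26 / 1.66×10^-27 = 8.85 u.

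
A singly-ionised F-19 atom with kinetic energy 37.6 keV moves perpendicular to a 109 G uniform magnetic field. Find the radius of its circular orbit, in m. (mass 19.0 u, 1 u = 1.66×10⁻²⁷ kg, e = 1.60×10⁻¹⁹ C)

Convert the energy: K = 37.6 keV = 6.02×10^-15 J.
v = √(2K/m) = √(2·6.02×10^-15/3.15×10^-26) = 6.18×10^5 m/s.
r = mv/(qB) = (3.15×10^-26)(6.18×10^5) / [(1×1.60×10^-19)(0.0109)] = 11.2 m.

r ≈ 11.2 m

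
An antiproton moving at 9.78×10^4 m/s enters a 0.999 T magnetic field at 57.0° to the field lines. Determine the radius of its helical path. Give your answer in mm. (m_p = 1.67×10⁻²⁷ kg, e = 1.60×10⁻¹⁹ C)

Only the perpendicular component v⊥ = v sin57.0° = 8.20×10^4 m/s is bent by the field.
r = m v⊥ /(qB) = (1.67×10^-27)(8.20×10^4) / [(1×1.60×10^-19)(0.999)] = 8.57×10^-4 m.

r ≈ 0.857 mm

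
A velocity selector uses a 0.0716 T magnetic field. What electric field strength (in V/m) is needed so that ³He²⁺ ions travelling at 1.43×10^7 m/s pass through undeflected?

E ≈ 1.02×10^6 V/m

qE = qvB ⇒ E = vB = (1.43×10^7)(0.0716) = 1.02×10^6 V/m.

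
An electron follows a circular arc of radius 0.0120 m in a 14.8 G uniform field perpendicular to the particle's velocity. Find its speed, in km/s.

From qvB = mv²/r, v = qBr/m.
v = (1×1.60×10^-19)(1.48×10^-3)(0.0120) / (9.11×10^-31) = 3.12×10^6 m/s.

v ≈ 3120 km/s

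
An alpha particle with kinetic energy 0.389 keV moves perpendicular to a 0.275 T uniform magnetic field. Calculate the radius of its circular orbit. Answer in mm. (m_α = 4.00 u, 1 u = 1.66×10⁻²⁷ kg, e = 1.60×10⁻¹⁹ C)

r ≈ 10.3 mm

Convert the energy: K = 0.389 keV = 6.22×10^-17 J.
v = √(2K/m) = √(2·6.22×10^-17/6.64×10^-27) = 1.37×10^5 m/s.
r = mv/(qB) = (6.64×10^-27)(1.37×10^5) / [(2×1.60×10^-19)(0.275)] = 0.0103 m.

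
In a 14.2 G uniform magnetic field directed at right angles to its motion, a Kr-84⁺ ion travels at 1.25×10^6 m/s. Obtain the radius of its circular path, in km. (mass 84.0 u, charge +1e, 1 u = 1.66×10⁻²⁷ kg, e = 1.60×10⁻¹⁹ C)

r ≈ 0.767 km

The magnetic force provides the centripetal force: qvB = mv²/r, so r = mv/(qB).
r = (1.39×10^-25 kg)(1.25×10^6 m/s) / [(1×1.60×10^-19 C)(1.42×10^-3 T)] = 767 m.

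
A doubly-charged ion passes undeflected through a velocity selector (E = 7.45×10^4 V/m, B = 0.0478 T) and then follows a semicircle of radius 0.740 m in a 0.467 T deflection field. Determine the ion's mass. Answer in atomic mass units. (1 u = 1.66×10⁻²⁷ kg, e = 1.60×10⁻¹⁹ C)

m ≈ 42.7 u

v = E/B₁ = 1.56×10^6 m/s.
From r = mv/(qB₂), m = qB₂r/v = (2×1.60×10^-19)(0.467)(0.740) / (1.56×10^6) = 7.10×10^-26 kg.
In atomic mass units: m = 7.10×10^-26 / 1.66×10^-27 = 42.7 u.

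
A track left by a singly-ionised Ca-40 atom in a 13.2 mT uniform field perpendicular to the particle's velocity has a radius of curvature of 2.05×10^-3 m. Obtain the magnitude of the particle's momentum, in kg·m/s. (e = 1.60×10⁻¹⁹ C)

Since qvB = mv²/r, the momentum p = mv = qBr.
p = (1×1.60×10^-19)(0.0132)(2.05×10^-3) = 4.33×10^-24 kg·m/s.

p ≈ 4.33×10^-24 kg·m/s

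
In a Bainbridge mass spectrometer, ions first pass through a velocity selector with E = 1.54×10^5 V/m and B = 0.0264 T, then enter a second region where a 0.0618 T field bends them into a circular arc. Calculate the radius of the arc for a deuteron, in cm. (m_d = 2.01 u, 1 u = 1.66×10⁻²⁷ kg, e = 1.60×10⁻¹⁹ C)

r ≈ 197 cm

The selector passes v = E/B = 1.54×10^5/0.0264 = 5.83×10^6 m/s.
In the deflection region, r = mv/(qB₂) = (3.34×10^-27)(5.83×10^6) / [(1×1.60×10^-19)(0.0618)] = 1.97 m.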